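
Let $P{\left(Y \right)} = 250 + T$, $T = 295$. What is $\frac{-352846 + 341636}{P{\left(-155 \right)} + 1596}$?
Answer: $- \frac{11210}{2141} \approx -5.2359$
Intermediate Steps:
$P{\left(Y \right)} = 545$ ($P{\left(Y \right)} = 250 + 295 = 545$)
$\frac{-352846 + 341636}{P{\left(-155 \right)} + 1596} = \frac{-352846 + 341636}{545 + 1596} = - \frac{11210}{2141}$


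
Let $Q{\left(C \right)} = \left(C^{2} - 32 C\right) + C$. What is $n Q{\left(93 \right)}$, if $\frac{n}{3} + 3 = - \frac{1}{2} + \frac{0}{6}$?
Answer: $-60543$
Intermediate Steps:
$n = - \frac{21}{2}$ ($n = -9 + 3 \left(- \frac{1}{2} + \frac{0}{6}\right) = -9 + 3 \left(\left(-1\right) \frac{1}{2} + 0 \cdot \frac{1}{6}\right) = -9 + 3 \left(- \frac{1}{2} + 0\right) = -9 + 3 \left(- \frac{1}{2}\right) = -9 - \frac{3}{2} = - \frac{21}{2} \approx -10.5$)
$Q{\left(C \right)} = C^{2} - 31 C$
$n Q{\left(93 \right)} = - \frac{21 \cdot 93 \left(-31 + 93\right)}{2} = - \frac{21 \cdot 93 \cdot 62}{2} = \left(- \frac{21}{2}\right) 5766 = -60543$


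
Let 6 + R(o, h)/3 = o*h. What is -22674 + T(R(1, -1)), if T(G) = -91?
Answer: -22765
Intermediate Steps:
R(o, h) = -18 + 3*h*o (R(o, h) = -18 + 3*(o*h) = -18 + 3*(h*o) = -18 + 3*h*o)
-22674 + T(R(1, -1)) = -22674 - 91 = -22765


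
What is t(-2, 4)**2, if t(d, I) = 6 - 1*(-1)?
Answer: 49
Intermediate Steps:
t(d, I) = 7 (t(d, I) = 6 + 1 = 7)
t(-2, 4)**2 = 7**2 = 49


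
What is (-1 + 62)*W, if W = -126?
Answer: -7686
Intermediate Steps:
(-1 + 62)*W = (-1 + 62)*(-126) = 61*(-126) = -7686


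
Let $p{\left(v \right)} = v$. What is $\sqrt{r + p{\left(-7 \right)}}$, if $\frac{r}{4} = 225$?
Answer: $\sqrt{893} \approx 29.883$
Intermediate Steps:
$r = 900$ ($r = 4 \cdot 225 = 900$)
$\sqrt{r + p{\left(-7 \right)}} = \sqrt{900 - 7} = \sqrt{893}$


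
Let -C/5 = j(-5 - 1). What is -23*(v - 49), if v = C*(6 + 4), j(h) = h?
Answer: -5773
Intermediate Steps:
C = 30 (C = -5*(-5 - 1) = -5*(-6) = 30)
v = 300 (v = 30*(6 + 4) = 30*10 = 300)
-23*(v - 49) = -23*(300 - 49) = -23*251 = -5773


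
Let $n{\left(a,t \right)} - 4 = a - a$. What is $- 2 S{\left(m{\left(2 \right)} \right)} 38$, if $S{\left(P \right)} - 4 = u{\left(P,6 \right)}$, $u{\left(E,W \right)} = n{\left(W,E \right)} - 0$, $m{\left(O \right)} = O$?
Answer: $-608$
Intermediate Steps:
$n{\left(a,t \right)} = 4$ ($n{\left(a,t \right)} = 4 + \left(a - a\right) = 4 + 0 = 4$)
$u{\left(E,W \right)} = 4$ ($u{\left(E,W \right)} = 4 - 0 = 4 + 0 = 4$)
$S{\left(P \right)} = 8$ ($S{\left(P \right)} = 4 + 4 = 8$)
$- 2 S{\left(m{\left(2 \right)} \right)} 38 = \left(-2\right) 8 \cdot 38 = \left(-16\right) 38 = -608$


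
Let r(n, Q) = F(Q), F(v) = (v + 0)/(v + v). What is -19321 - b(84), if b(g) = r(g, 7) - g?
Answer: -38475/2 ≈ -19238.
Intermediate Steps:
F(v) = ½ (F(v) = v/((2*v)) = v*(1/(2*v)) = ½)
r(n, Q) = ½
b(g) = ½ - g
-19321 - b(84) = -19321 - (½ - 1*84) = -19321 - (½ - 84) = -19321 - 1*(-167/2) = -19321 + 167/2 = -38475/2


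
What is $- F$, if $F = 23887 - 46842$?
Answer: $22955$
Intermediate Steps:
$F = -22955$
$- F = \left(-1\right) \left(-22955\right) = 22955$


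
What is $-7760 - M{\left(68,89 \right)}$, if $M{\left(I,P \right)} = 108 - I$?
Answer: $-7800$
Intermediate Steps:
$-7760 - M{\left(68,89 \right)} = -7760 - \left(108 - 68\right) = -7760 - 40 = -7800$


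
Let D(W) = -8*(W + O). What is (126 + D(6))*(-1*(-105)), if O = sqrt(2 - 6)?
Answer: 8190 - 1680*I ≈ 8190.0 - 1680.0*I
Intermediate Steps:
O = 2*I (O = sqrt(-4) = 2*I ≈ 2.0*I)
D(W) = -16*I - 8*W (D(W) = -8*(W + 2*I) = -16*I - 8*W)
(126 + D(6))*(-1*(-105)) = (126 + (-16*I - 8*6))*(-1*(-105)) = (126 + (-16*I - 48))*105 = (126 + (-48 - 16*I))*105 = (78 - 16*I)*105 = 8190 - 1680*I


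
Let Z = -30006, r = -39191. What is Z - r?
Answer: 9185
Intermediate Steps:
Z - r = -30006 - 1*(-39191) = -30006 + 39191 = 9185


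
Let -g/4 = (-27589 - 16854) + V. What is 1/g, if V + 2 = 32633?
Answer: 1/47248 ≈ 2.1165e-5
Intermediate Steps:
V = 32631 (V = -2 + 32633 = 32631)
g = 47248 (g = -4*((-27589 - 16854) + 32631) = -4*(-44443 + 32631) = -4*(-11812) = 47248)
1/g = 1/47248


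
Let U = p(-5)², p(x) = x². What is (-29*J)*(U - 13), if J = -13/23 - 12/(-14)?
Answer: -834156/161 ≈ -5181.1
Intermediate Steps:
J = 47/161 (J = -13*1/23 - 12*(-1/14) = -13/23 + 6/7 = 47/161 ≈ 0.29193)
U = 625 (U = ((-5)²)² = 25² = 625)
(-29*J)*(U - 13) = (-29*47/161)*(625 - 13) = -1363/161*612 = -834156/161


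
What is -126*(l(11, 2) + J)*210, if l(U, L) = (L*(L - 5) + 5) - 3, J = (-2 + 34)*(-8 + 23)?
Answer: -12594960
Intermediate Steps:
J = 480 (J = 32*15 = 480)
l(U, L) = 2 + L*(-5 + L) (l(U, L) = (L*(-5 + L) + 5) - 3 = (5 + L*(-5 + L)) - 3 = 2 + L*(-5 + L))
-126*(l(11, 2) + J)*210 = -126*((2 + 2² - 5*2) + 480)*210 = -126*((2 + 4 - 10) + 480)*210 = -126*(-4 + 480)*210 = -126*476*210 = -59976*210 = -12594960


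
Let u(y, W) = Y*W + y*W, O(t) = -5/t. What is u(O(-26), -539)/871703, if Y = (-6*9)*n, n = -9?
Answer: -973357/3237754 ≈ -0.30063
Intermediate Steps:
Y = 486 (Y = -6*9*(-9) = -54*(-9) = 486)
u(y, W) = 486*W + W*y (u(y, W) = 486*W + y*W = 486*W + W*y)
u(O(-26), -539)/871703 = -539*(486 - 5/(-26))/871703 = -539*(486 - 5*(-1/26))*(1/871703) = -539*(486 + 5/26)*(1/871703) = -539*12641/26*(1/871703) = -6813499/26*1/871703 = -973357/3237754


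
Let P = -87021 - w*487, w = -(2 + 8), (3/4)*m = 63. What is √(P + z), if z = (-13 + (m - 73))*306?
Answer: I*√82763 ≈ 287.69*I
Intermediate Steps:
m = 84 (m = (4/3)*63 = 84)
w = -10 (w = -1*10 = -10)
z = -612 (z = (-13 + (84 - 73))*306 = (-13 + 11)*306 = -2*306 = -612)
P = -82151 (P = -87021 - (-10)*487 = -87021 - 1*(-4870) = -87021 + 4870 = -82151)
√(P + z) = √(-82151 - 612) = √(-82763) = I*√82763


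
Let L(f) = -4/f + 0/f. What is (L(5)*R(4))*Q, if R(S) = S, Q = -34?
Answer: 544/5 ≈ 108.80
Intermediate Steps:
L(f) = -4/f (L(f) = -4/f + 0 = -4/f)
(L(5)*R(4))*Q = (-4/5*4)*(-34) = (-4*⅕*4)*(-34) = -⅘*4*(-34) = -16/5*(-34) = 544/5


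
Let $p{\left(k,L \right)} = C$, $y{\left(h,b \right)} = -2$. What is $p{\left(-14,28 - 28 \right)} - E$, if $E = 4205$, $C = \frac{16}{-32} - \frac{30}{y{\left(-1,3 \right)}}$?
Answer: $- \frac{8381}{2} \approx -4190.5$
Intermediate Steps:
$C = \frac{29}{2}$ ($C = \frac{16}{-32} - \frac{30}{-2} = 16 \left(- \frac{1}{32}\right) - -15 = - \frac{1}{2} + 15 = \frac{29}{2} \approx 14.5$)
$p{\left(k,L \right)} = \frac{29}{2}$
$p{\left(-14,28 - 28 \right)} - E = \frac{29}{2} - 4205 = - \frac{8381}{2}$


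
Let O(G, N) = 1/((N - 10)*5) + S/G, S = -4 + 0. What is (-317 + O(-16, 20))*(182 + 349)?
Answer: -16818363/100 ≈ -1.6818e+5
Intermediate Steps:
S = -4
O(G, N) = -4/G + 1/(5*(-10 + N)) (O(G, N) = 1/((N - 10)*5) - 4/G = (1/5)/(-10 + N) - 4/G = 1/(5*(-10 + N)) - 4/G = -4/G + 1/(5*(-10 + N)))
(-317 + O(-16, 20))*(182 + 349) = (-317 + (1/5)*(200 - 16 - 20*20)/(-16*(-10 + 20)))*(182 + 349) = (-317 + (1/5)*(-1/16)*(200 - 16 - 400)/10)*531 = (-317 + (1/5)*(-1/16)*(1/10)*(-216))*531 = (-317 + 27/100)*531 = -31673/100*531 = -16818363/100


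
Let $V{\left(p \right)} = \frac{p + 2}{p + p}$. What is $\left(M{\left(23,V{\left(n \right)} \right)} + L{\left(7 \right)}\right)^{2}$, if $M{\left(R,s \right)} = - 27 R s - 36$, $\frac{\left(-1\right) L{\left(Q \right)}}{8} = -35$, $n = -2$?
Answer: $59536$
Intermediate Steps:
$L{\left(Q \right)} = 280$ ($L{\left(Q \right)} = \left(-8\right) \left(-35\right) = 280$)
$V{\left(p \right)} = \frac{2 + p}{2 p}$
$M{\left(R,s \right)} = -36 - 27 R s$ ($M{\left(R,s \right)} = - 27 R s - 36 = -36 - 27 R s$)
$\left(M{\left(23,V{\left(n \right)} \right)} + L{\left(7 \right)}\right)^{2} = \left(\left(-36 - 621 \frac{2 - 2}{2 \left(-2\right)}\right) + 280\right)^{2} = \left(\left(-36 - 621 \cdot \frac{1}{2} \left(- \frac{1}{2}\right) 0\right) + 280\right)^{2} = \left(\left(-36 - 621 \cdot 0\right) + 280\right)^{2} = \left(\left(-36 + 0\right) + 280\right)^{2} = \left(-36 + 280\right)^{2} = 244^{2} = 59536$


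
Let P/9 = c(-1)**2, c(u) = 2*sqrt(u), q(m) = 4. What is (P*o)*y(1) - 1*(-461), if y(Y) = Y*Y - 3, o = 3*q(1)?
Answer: 1325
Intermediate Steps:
o = 12 (o = 3*4 = 12)
y(Y) = -3 + Y**2 (y(Y) = Y**2 - 3 = -3 + Y**2)
P = -36 (P = 9*(2*sqrt(-1))**2 = 9*(2*I)**2 = 9*(-4) = -36)
(P*o)*y(1) - 1*(-461) = (-36*12)*(-3 + 1**2) - 1*(-461) = -432*(-3 + 1) + 461 = -432*(-2) + 461 = 864 + 461 = 1325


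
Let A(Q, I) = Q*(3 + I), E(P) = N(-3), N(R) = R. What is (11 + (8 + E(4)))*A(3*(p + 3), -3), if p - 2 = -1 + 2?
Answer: 0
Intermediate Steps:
p = 3 (p = 2 + (-1 + 2) = 2 + 1 = 3)
E(P) = -3
(11 + (8 + E(4)))*A(3*(p + 3), -3) = (11 + (8 - 3))*((3*(3 + 3))*(3 - 3)) = (11 + 5)*((3*6)*0) = 16*(18*0) = 16*0 = 0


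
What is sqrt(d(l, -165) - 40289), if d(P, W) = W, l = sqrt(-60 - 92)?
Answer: I*sqrt(40454) ≈ 201.13*I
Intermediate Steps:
l = 2*I*sqrt(38) (l = sqrt(-152) = 2*I*sqrt(38) ≈ 12.329*I)
sqrt(d(l, -165) - 40289) = sqrt(-165 - 40289) = sqrt(-40454) = I*sqrt(40454)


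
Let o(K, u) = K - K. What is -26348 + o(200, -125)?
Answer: -26348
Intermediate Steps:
o(K, u) = 0
-26348 + o(200, -125) = -26348 + 0 = -26348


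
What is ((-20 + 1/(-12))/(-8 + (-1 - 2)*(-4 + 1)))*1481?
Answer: -356921/12 ≈ -29743.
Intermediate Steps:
((-20 + 1/(-12))/(-8 + (-1 - 2)*(-4 + 1)))*1481 = ((-20 - 1/12)/(-8 - 3*(-3)))*1481 = -241/(12*(-8 + 9))*1481 = -241/12/1*1481 = -241/12*1*1481 = -241/12*1481 = -356921/12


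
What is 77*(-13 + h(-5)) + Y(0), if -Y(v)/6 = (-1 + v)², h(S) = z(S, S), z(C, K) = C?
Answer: -1392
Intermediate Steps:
h(S) = S
Y(v) = -6*(-1 + v)²
77*(-13 + h(-5)) + Y(0) = 77*(-13 - 5) - 6*(-1 + 0)² = 77*(-18) - 6*(-1)² = -1386 - 6*1 = -1386 - 6 = -1392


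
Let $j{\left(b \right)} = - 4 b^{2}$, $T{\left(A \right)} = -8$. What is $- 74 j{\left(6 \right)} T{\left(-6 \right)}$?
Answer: $-85248$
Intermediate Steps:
$- 74 j{\left(6 \right)} T{\left(-6 \right)} = - 74 \left(- 4 \cdot 6^{2}\right) \left(-8\right) = - 74 \left(\left(-4\right) 36\right) \left(-8\right) = \left(-74\right) \left(-144\right) \left(-8\right) = 10656 \left(-8\right) = -85248$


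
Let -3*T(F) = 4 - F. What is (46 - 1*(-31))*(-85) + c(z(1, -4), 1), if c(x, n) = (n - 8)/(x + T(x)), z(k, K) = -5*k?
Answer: -52353/8 ≈ -6544.1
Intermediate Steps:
T(F) = -4/3 + F/3 (T(F) = -(4 - F)/3 = -4/3 + F/3)
c(x, n) = (-8 + n)/(-4/3 + 4*x/3) (c(x, n) = (n - 8)/(x + (-4/3 + x/3)) = (-8 + n)/(-4/3 + 4*x/3))
(46 - 1*(-31))*(-85) + c(z(1, -4), 1) = (46 - 1*(-31))*(-85) + 3*(-8 + 1)/(4*(-1 - 5*1)) = (46 + 31)*(-85) + (¾)*(-7)/(-1 - 5) = 77*(-85) + (¾)*(-7)/(-6) = -6545 + (¾)*(-⅙)*(-7) = -6545 + 7/8 = -52353/8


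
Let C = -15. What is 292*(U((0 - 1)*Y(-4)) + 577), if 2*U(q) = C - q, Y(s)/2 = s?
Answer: 165126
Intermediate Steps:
Y(s) = 2*s
U(q) = -15/2 - q/2 (U(q) = (-15 - q)/2 = -15/2 - q/2)
292*(U((0 - 1)*Y(-4)) + 577) = 292*((-15/2 - (0 - 1)*2*(-4)/2) + 577) = 292*((-15/2 - (-1)*(-8)/2) + 577) = 292*((-15/2 - ½*8) + 577) = 292*((-15/2 - 4) + 577) = 292*(-23/2 + 577) = 292*(1131/2) = 165126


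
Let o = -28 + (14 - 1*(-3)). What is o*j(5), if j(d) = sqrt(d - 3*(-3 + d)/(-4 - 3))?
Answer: -11*sqrt(287)/7 ≈ -26.622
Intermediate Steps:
o = -11 (o = -28 + (14 + 3) = -28 + 17 = -11)
j(d) = sqrt(-9/7 + 10*d/7) (j(d) = sqrt(d - 3*(-3 + d)/(-7)) = sqrt(d - 3*(-3 + d)*(-1)/7) = sqrt(d - 3*(3/7 - d/7)) = sqrt(d + (-9/7 + 3*d/7)) = sqrt(-9/7 + 10*d/7))
o*j(5) = -11*sqrt(-63 + 70*5)/7 = -11*sqrt(-63 + 350)/7 = -11*sqrt(287)/7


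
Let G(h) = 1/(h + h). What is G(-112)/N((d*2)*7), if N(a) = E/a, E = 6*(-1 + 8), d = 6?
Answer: -1/112 ≈ -0.0089286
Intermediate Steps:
G(h) = 1/(2*h)
E = 42 (E = 6*7 = 42)
N(a) = 42/a
G(-112)/N((d*2)*7) = ((½)/(-112))/((42/(((6*2)*7)))) = ((½)*(-1/112))/((42/((12*7)))) = -1/(224*(42/84)) = -1/(224*(42*(1/84))) = -1/(224*½) = -1/224*2 = -1/112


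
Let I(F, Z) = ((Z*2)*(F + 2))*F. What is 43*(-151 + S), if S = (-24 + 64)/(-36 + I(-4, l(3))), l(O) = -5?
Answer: -188727/29 ≈ -6507.8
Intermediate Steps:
I(F, Z) = 2*F*Z*(2 + F) (I(F, Z) = ((2*Z)*(2 + F))*F = (2*Z*(2 + F))*F = 2*F*Z*(2 + F))
S = -10/29 (S = (-24 + 64)/(-36 + 2*(-4)*(-5)*(2 - 4)) = 40/(-36 + 2*(-4)*(-5)*(-2)) = 40/(-36 - 80) = 40/(-116) = 40*(-1/116) = -10/29 ≈ -0.34483)
43*(-151 + S) = 43*(-151 - 10/29) = 43*(-4389/29) = -188727/29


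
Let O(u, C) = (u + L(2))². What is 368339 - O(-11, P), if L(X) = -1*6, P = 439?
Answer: 368050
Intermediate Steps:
L(X) = -6
O(u, C) = (-6 + u)² (O(u, C) = (u - 6)² = (-6 + u)²)
368339 - O(-11, P) = 368339 - (-6 - 11)² = 368339 - 1*(-17)² = 368339 - 1*289 = 368339 - 289 = 368050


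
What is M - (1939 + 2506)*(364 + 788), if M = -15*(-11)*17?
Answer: -5117835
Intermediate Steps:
M = 2805 (M = 165*17 = 2805)
M - (1939 + 2506)*(364 + 788) = 2805 - (1939 + 2506)*(364 + 788) = 2805 - 4445*1152 = 2805 - 1*5120640 = 2805 - 5120640 = -5117835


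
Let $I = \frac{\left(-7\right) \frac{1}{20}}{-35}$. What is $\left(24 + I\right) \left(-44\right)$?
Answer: $- \frac{26411}{25} \approx -1056.4$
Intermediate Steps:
$I = \frac{1}{100}$ ($I = \left(-7\right) \frac{1}{20} \left(- \frac{1}{35}\right) = \left(- \frac{7}{20}\right) \left(- \frac{1}{35}\right) = \frac{1}{100} \approx 0.01$)
$\left(24 + I\right) \left(-44\right) = \left(24 + \frac{1}{100}\right) \left(-44\right) = \frac{2401}{100} \left(-44\right) = - \frac{26411}{25}$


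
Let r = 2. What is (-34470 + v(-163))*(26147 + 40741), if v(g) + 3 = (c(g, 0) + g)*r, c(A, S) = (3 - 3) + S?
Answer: -2327635512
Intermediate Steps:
c(A, S) = S (c(A, S) = 0 + S = S)
v(g) = -3 + 2*g (v(g) = -3 + (0 + g)*2 = -3 + g*2 = -3 + 2*g)
(-34470 + v(-163))*(26147 + 40741) = (-34470 + (-3 + 2*(-163)))*(26147 + 40741) = (-34470 + (-3 - 326))*66888 = (-34470 - 329)*66888 = -34799*66888 = -2327635512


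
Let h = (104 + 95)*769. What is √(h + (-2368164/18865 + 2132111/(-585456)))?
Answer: √23790236031534863671935/394450980 ≈ 391.03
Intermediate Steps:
h = 153031 (h = 199*769 = 153031)
√(h + (-2368164/18865 + 2132111/(-585456))) = √(153031 + (-2368164/18865 + 2132111/(-585456))) = √(153031 + (-2368164*1/18865 + 2132111*(-1/585456))) = √(153031 + (-2368164/18865 - 2132111/585456)) = √(153031 - 1426678096799/11044627440) = √(1688743703673841/11044627440) = √23790236031534863671935/394450980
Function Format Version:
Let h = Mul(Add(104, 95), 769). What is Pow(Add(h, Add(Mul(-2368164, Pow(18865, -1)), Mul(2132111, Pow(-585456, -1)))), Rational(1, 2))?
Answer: Mul(Rational(1, 394450980), Pow(23790236031534863671935, Rational(1, 2))) ≈ 391.03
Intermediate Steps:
h = 153031 (h = Mul(199, 769) = 153031)
Pow(Add(h, Add(Mul(-2368164, Pow(18865, -1)), Mul(2132111, Pow(-585456, -1)))), Rational(1, 2)) = Pow(Add(153031, Add(Mul(-2368164, Pow(18865, -1)), Mul(2132111, Pow(-585456, -1)))), Rational(1, 2)) = Pow(Add(153031, Add(Mul(-2368164, Rational(1, 18865)), Mul(2132111, Rational(-1, 585456)))), Rational(1, 2)) = Pow(Add(153031, Add(Rational(-2368164, 18865), Rational(-2132111, 585456))), Rational(1, 2)) = Pow(Add(153031, Rational(-1426678096799, 11044627440)), Rational(1, 2)) = Pow(Rational(1688743703673841, 11044627440), Rational(1, 2)) = Mul(Rational(1, 394450980), Pow(23790236031534863671935, Rational(1, 2)))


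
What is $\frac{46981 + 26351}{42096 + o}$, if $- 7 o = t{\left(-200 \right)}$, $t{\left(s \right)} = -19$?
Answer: $\frac{513324}{294691} \approx 1.7419$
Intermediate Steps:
$o = \frac{19}{7}$ ($o = \left(- \frac{1}{7}\right) \left(-19\right) = \frac{19}{7} \approx 2.7143$)
$\frac{46981 + 26351}{42096 + o} = \frac{46981 + 26351}{42096 + \frac{19}{7}} = \frac{73332}{\frac{294691}{7}} = 73332 \cdot \frac{7}{294691} = \frac{513324}{294691}$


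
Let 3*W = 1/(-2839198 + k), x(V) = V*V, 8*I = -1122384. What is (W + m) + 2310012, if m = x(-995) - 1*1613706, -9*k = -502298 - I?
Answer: 42479996600839/25190782 ≈ 1.6863e+6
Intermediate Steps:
I = -140298 (I = (⅛)*(-1122384) = -140298)
x(V) = V²
k = 362000/9 (k = -(-502298 - 1*(-140298))/9 = -(-502298 + 140298)/9 = -⅑*(-362000) = 362000/9 ≈ 40222.)
W = -3/25190782 (W = 1/(3*(-2839198 + 362000/9)) = 1/(3*(-25190782/9)) = (⅓)*(-9/25190782) = -3/25190782 ≈ -1.1909e-7)
m = -623681 (m = (-995)² - 1*1613706 = 990025 - 1613706 = -623681)
(W + m) + 2310012 = (-3/25190782 - 623681) + 2310012 = -15711012108545/25190782 + 2310012 = 42479996600839/25190782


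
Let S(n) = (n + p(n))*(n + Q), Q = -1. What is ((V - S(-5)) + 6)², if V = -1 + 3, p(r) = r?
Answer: 2704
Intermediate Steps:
S(n) = 2*n*(-1 + n) (S(n) = (n + n)*(n - 1) = (2*n)*(-1 + n) = 2*n*(-1 + n))
V = 2
((V - S(-5)) + 6)² = ((2 - 2*(-5)*(-1 - 5)) + 6)² = ((2 - 2*(-5)*(-6)) + 6)² = ((2 - 1*60) + 6)² = ((2 - 60) + 6)² = (-58 + 6)² = (-52)² = 2704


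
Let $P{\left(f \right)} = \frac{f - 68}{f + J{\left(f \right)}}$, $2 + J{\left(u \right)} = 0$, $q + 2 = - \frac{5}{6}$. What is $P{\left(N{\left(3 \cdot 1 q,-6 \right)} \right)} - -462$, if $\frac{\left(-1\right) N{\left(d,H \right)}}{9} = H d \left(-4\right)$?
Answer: $\frac{424538}{917} \approx 462.96$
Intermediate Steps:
$q = - \frac{17}{6}$ ($q = -2 - \frac{5}{6} = - \frac{17}{6} \approx -2.8333$)
$J{\left(u \right)} = -2$ ($J{\left(u \right)} = -2 + 0 = -2$)
$N{\left(d,H \right)} = 36 H d$ ($N{\left(d,H \right)} = - 9 H d \left(-4\right) = - 9 H \left(- 4 d\right) = - 9 \left(- 4 H d\right) = 36 H d$)
$P{\left(f \right)} = \frac{-68 + f}{-2 + f}$ ($P{\left(f \right)} = \frac{f - 68}{f - 2} = \frac{-68 + f}{-2 + f}$)
$P{\left(N{\left(3 \cdot 1 q,-6 \right)} \right)} - -462 = \frac{-68 + 36 \left(-6\right) 3 \cdot 1 \left(- \frac{17}{6}\right)}{-2 + 36 \left(-6\right) 3 \cdot 1 \left(- \frac{17}{6}\right)} - -462 = \frac{-68 + 36 \left(-6\right) 3 \left(- \frac{17}{6}\right)}{-2 + 36 \left(-6\right) 3 \left(- \frac{17}{6}\right)} + 462 = \frac{-68 + 36 \left(-6\right) \left(- \frac{17}{2}\right)}{-2 + 36 \left(-6\right) \left(- \frac{17}{2}\right)} + 462 = \frac{-68 + 1836}{-2 + 1836} + 462 = \frac{1}{1834} \cdot 1768 + 462 = \frac{884}{917} + 462 = \frac{424538}{917}$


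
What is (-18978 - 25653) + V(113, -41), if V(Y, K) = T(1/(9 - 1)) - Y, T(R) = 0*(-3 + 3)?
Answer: -44744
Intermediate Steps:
T(R) = 0 (T(R) = 0*0 = 0)
V(Y, K) = -Y (V(Y, K) = 0 - Y = -Y)
(-18978 - 25653) + V(113, -41) = (-18978 - 25653) - 1*113 = -44631 - 113 = -44744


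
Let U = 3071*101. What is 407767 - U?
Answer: 97596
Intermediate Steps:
U = 310171
407767 - U = 407767 - 1*310171 = 407767 - 310171 = 97596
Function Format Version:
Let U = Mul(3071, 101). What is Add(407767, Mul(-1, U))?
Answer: 97596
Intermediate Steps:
U = 310171
Add(407767, Mul(-1, U)) = Add(407767, Mul(-1, 310171)) = Add(407767, -310171) = 97596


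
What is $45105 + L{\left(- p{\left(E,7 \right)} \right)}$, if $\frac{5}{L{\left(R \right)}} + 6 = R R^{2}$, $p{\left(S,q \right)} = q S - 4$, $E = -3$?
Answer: $\frac{704495000}{15619} \approx 45105.0$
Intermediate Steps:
$p{\left(S,q \right)} = -4 + S q$ ($p{\left(S,q \right)} = S q - 4 = -4 + S q$)
$L{\left(R \right)} = \frac{5}{-6 + R^{3}}$ ($L{\left(R \right)} = \frac{5}{-6 + R R^{2}} = \frac{5}{-6 + R^{3}}$)
$45105 + L{\left(- p{\left(E,7 \right)} \right)} = 45105 + \frac{5}{-6 + \left(- (-4 - 21)\right)^{3}} = 45105 + \frac{5}{-6 + \left(\left(-1\right) \left(-25\right)\right)^{3}} = 45105 + \frac{5}{-6 + 25^{3}} = 45105 + \frac{5}{-6 + 15625} = 45105 + \frac{5}{15619} = \frac{704495000}{15619}$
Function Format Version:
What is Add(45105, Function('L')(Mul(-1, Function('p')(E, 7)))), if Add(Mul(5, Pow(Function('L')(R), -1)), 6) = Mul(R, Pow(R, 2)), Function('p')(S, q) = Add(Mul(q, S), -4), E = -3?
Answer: Rational(704495000, 15619) ≈ 45105.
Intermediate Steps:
Function('p')(S, q) = Add(-4, Mul(S, q)) (Function('p')(S, q) = Add(Mul(S, q), -4) = Add(-4, Mul(S, q)))
Function('L')(R) = Mul(5, Pow(Add(-6, Pow(R, 3)), -1)) (Function('L')(R) = Mul(5, Pow(Add(-6, Mul(R, Pow(R, 2))), -1)) = Mul(5, Pow(Add(-6, Pow(R, 3)), -1)))
Add(45105, Function('L')(Mul(-1, Function('p')(E, 7)))) = Add(45105, Mul(5, Pow(Add(-6, Pow(Mul(-1, Add(-4, Mul(-3, 7))), 3)), -1))) = Add(45105, Mul(5, Pow(Add(-6, Pow(Mul(-1, Add(-4, -21)), 3)), -1))) = Add(45105, Mul(5, Pow(Add(-6, Pow(Mul(-1, -25), 3)), -1))) = Add(45105, Mul(5, Pow(Add(-6, Pow(25, 3)), -1))) = Add(45105, Mul(5, Pow(Add(-6, 15625), -1))) = Add(45105, Mul(5, Pow(15619, -1))) = Add(45105, Mul(5, Rational(1, 15619))) = Add(45105, Rational(5, 15619)) = Rational(704495000, 15619)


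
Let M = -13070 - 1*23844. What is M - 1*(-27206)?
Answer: -9708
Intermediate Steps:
M = -36914 (M = -13070 - 23844 = -36914)
M - 1*(-27206) = -36914 - 1*(-27206) = -36914 + 27206 = -9708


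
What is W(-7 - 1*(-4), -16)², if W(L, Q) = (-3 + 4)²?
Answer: 1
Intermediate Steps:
W(L, Q) = 1 (W(L, Q) = 1² = 1)
W(-7 - 1*(-4), -16)² = 1² = 1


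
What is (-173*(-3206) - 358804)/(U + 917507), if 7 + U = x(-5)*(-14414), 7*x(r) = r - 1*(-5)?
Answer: 97917/458750 ≈ 0.21344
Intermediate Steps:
x(r) = 5/7 + r/7 (x(r) = (r - 1*(-5))/7 = (r + 5)/7 = (5 + r)/7 = 5/7 + r/7)
U = -7 (U = -7 + (5/7 + (⅐)*(-5))*(-14414) = -7 + (5/7 - 5/7)*(-14414) = -7 + 0*(-14414) = -7 + 0 = -7)
(-173*(-3206) - 358804)/(U + 917507) = (-173*(-3206) - 358804)/(-7 + 917507) = (554638 - 358804)/917500 = 195834*(1/917500) = 97917/458750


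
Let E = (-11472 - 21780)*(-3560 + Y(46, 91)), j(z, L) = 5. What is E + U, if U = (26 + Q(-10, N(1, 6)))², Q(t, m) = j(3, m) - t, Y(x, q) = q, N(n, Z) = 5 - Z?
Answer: 115352869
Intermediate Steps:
Q(t, m) = 5 - t
E = 115351188 (E = (-11472 - 21780)*(-3560 + 91) = -33252*(-3469) = 115351188)
U = 1681 (U = (26 + (5 - 1*(-10)))² = (26 + (5 + 10))² = (26 + 15)² = 41² = 1681)
E + U = 115351188 + 1681 = 115352869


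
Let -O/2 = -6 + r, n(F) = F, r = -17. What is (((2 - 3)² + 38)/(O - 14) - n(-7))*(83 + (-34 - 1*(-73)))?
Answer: 16043/16 ≈ 1002.7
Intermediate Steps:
O = 46 (O = -2*(-6 - 17) = -2*(-23) = 46)
(((2 - 3)² + 38)/(O - 14) - n(-7))*(83 + (-34 - 1*(-73))) = (((2 - 3)² + 38)/(46 - 14) - 1*(-7))*(83 + (-34 - 1*(-73))) = (((-1)² + 38)/32 + 7)*(83 + (-34 + 73)) = ((1 + 38)*(1/32) + 7)*(83 + 39) = (39*(1/32) + 7)*122 = (39/32 + 7)*122 = (263/32)*122 = 16043/16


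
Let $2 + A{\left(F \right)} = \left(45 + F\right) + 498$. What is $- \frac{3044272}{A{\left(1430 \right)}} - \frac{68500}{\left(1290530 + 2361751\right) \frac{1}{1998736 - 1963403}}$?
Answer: $- \frac{1765440975548}{799849539} \approx -2207.2$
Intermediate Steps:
$A{\left(F \right)} = 541 + F$ ($A{\left(F \right)} = -2 + \left(\left(45 + F\right) + 498\right) = -2 + \left(543 + F\right) = 541 + F$)
$- \frac{3044272}{A{\left(1430 \right)}} - \frac{68500}{\left(1290530 + 2361751\right) \frac{1}{1998736 - 1963403}} = - \frac{3044272}{541 + 1430} - \frac{68500}{\left(1290530 + 2361751\right) \frac{1}{1998736 - 1963403}} = - \frac{3044272}{1971} - \frac{68500}{3652281 \cdot \frac{1}{35333}} = \left(-3044272\right) \frac{1}{1971} - \frac{68500}{3652281 \cdot \frac{1}{35333}} = - \frac{3044272}{1971} - \frac{68500}{\frac{3652281}{35333}} = - \frac{3044272}{1971} - \frac{2420310500}{3652281} = - \frac{1765440975548}{799849539}$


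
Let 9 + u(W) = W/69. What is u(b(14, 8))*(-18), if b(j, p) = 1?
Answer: 3720/23 ≈ 161.74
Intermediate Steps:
u(W) = -9 + W/69
u(b(14, 8))*(-18) = (-9 + (1/69)*1)*(-18) = (-9 + 1/69)*(-18) = -620/69*(-18) = 3720/23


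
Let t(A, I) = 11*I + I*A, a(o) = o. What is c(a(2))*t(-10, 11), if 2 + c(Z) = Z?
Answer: 0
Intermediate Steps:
c(Z) = -2 + Z
t(A, I) = 11*I + A*I
c(a(2))*t(-10, 11) = (-2 + 2)*(11*(11 - 10)) = 0*(11*1) = 0*11 = 0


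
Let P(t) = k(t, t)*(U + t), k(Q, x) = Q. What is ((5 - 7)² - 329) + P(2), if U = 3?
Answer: -315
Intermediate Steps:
P(t) = t*(3 + t)
((5 - 7)² - 329) + P(2) = ((5 - 7)² - 329) + 2*(3 + 2) = ((-2)² - 329) + 2*5 = (4 - 329) + 10 = -325 + 10 = -315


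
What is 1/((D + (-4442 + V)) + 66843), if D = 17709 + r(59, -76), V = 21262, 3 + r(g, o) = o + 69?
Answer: 1/101362 ≈ 9.8656e-6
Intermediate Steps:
r(g, o) = 66 + o (r(g, o) = -3 + (o + 69) = -3 + (69 + o) = 66 + o)
D = 17699 (D = 17709 + (66 - 76) = 17709 - 10 = 17699)
1/((D + (-4442 + V)) + 66843) = 1/((17699 + (-4442 + 21262)) + 66843) = 1/((17699 + 16820) + 66843) = 1/(34519 + 66843) = 1/101362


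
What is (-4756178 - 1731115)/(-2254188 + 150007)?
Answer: 6487293/2104181 ≈ 3.0830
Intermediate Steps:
(-4756178 - 1731115)/(-2254188 + 150007) = -6487293/(-2104181) = -6487293*(-1/2104181) = 6487293/2104181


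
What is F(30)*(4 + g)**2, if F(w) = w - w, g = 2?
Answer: 0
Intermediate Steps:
F(w) = 0
F(30)*(4 + g)**2 = 0*(4 + 2)**2 = 0*6**2 = 0*36 = 0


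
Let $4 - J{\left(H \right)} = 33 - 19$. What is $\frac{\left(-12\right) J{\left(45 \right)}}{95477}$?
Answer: $\frac{120}{95477} \approx 0.0012568$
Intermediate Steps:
$J{\left(H \right)} = -10$ ($J{\left(H \right)} = 4 - \left(33 - 19\right) = 4 - 14 = -10$)
$\frac{\left(-12\right) J{\left(45 \right)}}{95477} = \frac{\left(-12\right) \left(-10\right)}{95477} = 120 \cdot \frac{1}{95477} = \frac{120}{95477}$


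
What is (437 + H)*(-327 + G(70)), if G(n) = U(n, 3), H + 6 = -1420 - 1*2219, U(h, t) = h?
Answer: 824456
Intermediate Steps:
H = -3645 (H = -6 + (-1420 - 1*2219) = -6 + (-1420 - 2219) = -6 - 3639 = -3645)
G(n) = n
(437 + H)*(-327 + G(70)) = (437 - 3645)*(-327 + 70) = -3208*(-257) = 824456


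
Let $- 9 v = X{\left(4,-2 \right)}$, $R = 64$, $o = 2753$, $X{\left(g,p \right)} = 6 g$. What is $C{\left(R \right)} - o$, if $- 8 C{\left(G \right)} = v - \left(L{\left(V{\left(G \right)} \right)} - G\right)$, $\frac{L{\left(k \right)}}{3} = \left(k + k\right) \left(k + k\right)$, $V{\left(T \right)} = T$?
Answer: $\frac{10150}{3} \approx 3383.3$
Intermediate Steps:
$L{\left(k \right)} = 12 k^{2}$ ($L{\left(k \right)} = 3 \left(k + k\right) \left(k + k\right) = 3 \cdot 2 k 2 k = 3 \cdot 4 k^{2} = 12 k^{2}$)
$v = - \frac{8}{3}$ ($v = - \frac{6 \cdot 4}{9} = \left(- \frac{1}{9}\right) 24 = - \frac{8}{3} \approx -2.6667$)
$C{\left(G \right)} = \frac{1}{3} - \frac{G}{8} + \frac{3 G^{2}}{2}$ ($C{\left(G \right)} = - \frac{- \frac{8}{3} - \left(12 G^{2} - G\right)}{8} = - \frac{- \frac{8}{3} - \left(- G + 12 G^{2}\right)}{8} = - \frac{- \frac{8}{3} + G - 12 G^{2}}{8} = \frac{1}{3} - \frac{G}{8} + \frac{3 G^{2}}{2}$)
$C{\left(R \right)} - o = \left(\frac{1}{3} - 8 + \frac{3 \cdot 64^{2}}{2}\right) - 2753 = \left(\frac{1}{3} - 8 + \frac{3}{2} \cdot 4096\right) - 2753 = \left(\frac{1}{3} - 8 + 6144\right) - 2753 = \frac{18409}{3} - 2753 = \frac{10150}{3}$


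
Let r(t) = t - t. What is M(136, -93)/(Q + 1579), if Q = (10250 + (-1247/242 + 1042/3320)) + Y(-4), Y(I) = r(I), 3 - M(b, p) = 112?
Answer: -21893740/2375000971 ≈ -0.0092184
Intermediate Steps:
M(b, p) = -109 (M(b, p) = 3 - 1*112 = 3 - 112 = -109)
r(t) = 0
Y(I) = 0
Q = 2057843031/200860 (Q = (10250 + (-1247/242 + 1042/3320)) + 0 = (10250 + (-1247*1/242 + 1042*(1/3320))) + 0 = (10250 + (-1247/242 + 521/1660)) + 0 = (10250 - 971969/200860) + 0 = 2057843031/200860 + 0 = 2057843031/200860 ≈ 10245.)
M(136, -93)/(Q + 1579) = -109/(2057843031/200860 + 1579) = -109/2375000971/200860 = -109*200860/2375000971 = -21893740/2375000971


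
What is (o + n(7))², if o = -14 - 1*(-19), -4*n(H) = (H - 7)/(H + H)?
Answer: 25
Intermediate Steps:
n(H) = -(-7 + H)/(8*H) (n(H) = -(H - 7)/(4*(H + H)) = -(-7 + H)/(4*(2*H)) = -(-7 + H)*1/(2*H)/4 = -(-7 + H)/(8*H))
o = 5 (o = -14 + 19 = 5)
(o + n(7))² = (5 + (⅛)*(7 - 1*7)/7)² = (5 + (⅛)*(⅐)*(7 - 7))² = (5 + (⅛)*(⅐)*0)² = (5 + 0)² = 5² = 25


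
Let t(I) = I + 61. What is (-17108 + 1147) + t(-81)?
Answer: -15981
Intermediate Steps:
t(I) = 61 + I
(-17108 + 1147) + t(-81) = (-17108 + 1147) + (61 - 81) = -15961 - 20 = -15981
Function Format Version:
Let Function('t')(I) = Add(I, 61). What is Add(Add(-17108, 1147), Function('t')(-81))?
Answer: -15981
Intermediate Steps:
Function('t')(I) = Add(61, I)
Add(Add(-17108, 1147), Function('t')(-81)) = Add(Add(-17108, 1147), Add(61, -81)) = Add(-15961, -20) = -15981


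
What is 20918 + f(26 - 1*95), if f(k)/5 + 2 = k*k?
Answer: 44713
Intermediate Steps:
f(k) = -10 + 5*k² (f(k) = -10 + 5*(k*k) = -10 + 5*k²)
20918 + f(26 - 1*95) = 20918 + (-10 + 5*(26 - 1*95)²) = 20918 + (-10 + 5*(26 - 95)²) = 20918 + (-10 + 5*(-69)²) = 20918 + (-10 + 5*4761) = 20918 + (-10 + 23805) = 20918 + 23795 = 44713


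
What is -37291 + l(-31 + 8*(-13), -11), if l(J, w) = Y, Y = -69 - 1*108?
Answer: -37468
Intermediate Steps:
Y = -177 (Y = -69 - 108 = -177)
l(J, w) = -177
-37291 + l(-31 + 8*(-13), -11) = -37291 - 177 = -37468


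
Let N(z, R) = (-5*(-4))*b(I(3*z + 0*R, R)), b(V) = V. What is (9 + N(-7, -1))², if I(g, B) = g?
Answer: 168921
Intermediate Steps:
N(z, R) = 60*z (N(z, R) = (-5*(-4))*(3*z + 0*R) = 20*(3*z + 0) = 20*(3*z) = 60*z)
(9 + N(-7, -1))² = (9 + 60*(-7))² = (9 - 420)² = (-411)² = 168921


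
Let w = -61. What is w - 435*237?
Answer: -103156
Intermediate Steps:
w - 435*237 = -61 - 435*237 = -61 - 103095 = -103156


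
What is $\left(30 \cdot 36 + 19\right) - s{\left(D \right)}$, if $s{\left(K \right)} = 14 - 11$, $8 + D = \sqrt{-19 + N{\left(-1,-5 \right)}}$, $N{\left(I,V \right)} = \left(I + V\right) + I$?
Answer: $1096$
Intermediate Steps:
$N{\left(I,V \right)} = V + 2 I$
$D = -8 + i \sqrt{26}$ ($D = -8 + \sqrt{-19 + \left(-5 + 2 \left(-1\right)\right)} = -8 + \sqrt{-19 - 7} = -8 + \sqrt{-26} = -8 + i \sqrt{26} \approx -8.0 + 5.099 i$)
$s{\left(K \right)} = 3$
$\left(30 \cdot 36 + 19\right) - s{\left(D \right)} = \left(30 \cdot 36 + 19\right) - 3 = \left(1080 + 19\right) - 3 = 1099 - 3 = 1096$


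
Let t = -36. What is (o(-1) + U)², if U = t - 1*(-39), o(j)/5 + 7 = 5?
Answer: 49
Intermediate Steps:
o(j) = -10 (o(j) = -35 + 5*5 = -35 + 25 = -10)
U = 3 (U = -36 - 1*(-39) = -36 + 39 = 3)
(o(-1) + U)² = (-10 + 3)² = (-7)² = 49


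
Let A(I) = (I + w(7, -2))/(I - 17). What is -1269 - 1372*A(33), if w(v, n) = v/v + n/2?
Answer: -16395/4 ≈ -4098.8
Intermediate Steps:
w(v, n) = 1 + n/2 (w(v, n) = 1 + n*(½) = 1 + n/2)
A(I) = I/(-17 + I) (A(I) = (I + (1 + (½)*(-2)))/(I - 17) = (I + (1 - 1))/(-17 + I) = (I + 0)/(-17 + I) = I/(-17 + I))
-1269 - 1372*A(33) = -1269 - 45276/(-17 + 33) = -1269 - 45276/16 = -1269 - 1372*33/16 = -1269 - 11319/4 = -16395/4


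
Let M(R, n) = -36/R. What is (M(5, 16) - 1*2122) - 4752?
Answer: -34406/5 ≈ -6881.2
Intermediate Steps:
(M(5, 16) - 1*2122) - 4752 = (-36/5 - 1*2122) - 4752 = (-36*⅕ - 2122) - 4752 = (-36/5 - 2122) - 4752 = -10646/5 - 4752 = -34406/5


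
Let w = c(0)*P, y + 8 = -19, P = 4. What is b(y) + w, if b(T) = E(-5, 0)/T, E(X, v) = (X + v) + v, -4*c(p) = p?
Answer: 5/27 ≈ 0.18519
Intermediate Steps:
c(p) = -p/4
E(X, v) = X + 2*v
y = -27 (y = -8 - 19 = -27)
b(T) = -5/T (b(T) = (-5 + 2*0)/T = (-5 + 0)/T = -5/T)
w = 0 (w = -¼*0*4 = 0*4 = 0)
b(y) + w = -5/(-27) + 0 = -5*(-1/27) + 0 = 5/27 + 0 = 5/27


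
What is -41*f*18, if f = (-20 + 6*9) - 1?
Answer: -24354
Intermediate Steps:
f = 33 (f = (-20 + 54) - 1 = 34 - 1 = 33)
-41*f*18 = -41*33*18 = -1353*18 = -24354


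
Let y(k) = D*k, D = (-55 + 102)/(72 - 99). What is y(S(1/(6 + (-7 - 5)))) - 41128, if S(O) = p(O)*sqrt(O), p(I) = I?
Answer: -41128 + 47*I*sqrt(6)/972 ≈ -41128.0 + 0.11844*I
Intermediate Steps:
S(O) = O**(3/2) (S(O) = O*sqrt(O) = O**(3/2))
D = -47/27 (D = 47/(-27) = 47*(-1/27) = -47/27 ≈ -1.7407)
y(k) = -47*k/27
y(S(1/(6 + (-7 - 5)))) - 41128 = -47*(-I*sqrt(6)/36)/27 - 41128 = -(-47)*I*sqrt(6)/972 - 41128 = 47*I*sqrt(6)/972 - 41128 = -41128 + 47*I*sqrt(6)/972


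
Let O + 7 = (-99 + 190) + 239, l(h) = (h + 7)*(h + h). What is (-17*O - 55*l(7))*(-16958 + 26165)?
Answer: -149807097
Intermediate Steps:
l(h) = 2*h*(7 + h) (l(h) = (7 + h)*(2*h) = 2*h*(7 + h))
O = 323 (O = -7 + ((-99 + 190) + 239) = -7 + (91 + 239) = -7 + 330 = 323)
(-17*O - 55*l(7))*(-16958 + 26165) = (-17*323 - 110*7*(7 + 7))*(-16958 + 26165) = (-5491 - 110*7*14)*9207 = (-5491 - 55*196)*9207 = (-5491 - 10780)*9207 = -16271*9207 = -149807097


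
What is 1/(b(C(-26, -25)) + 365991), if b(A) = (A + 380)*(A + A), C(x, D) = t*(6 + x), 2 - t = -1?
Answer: 1/327591 ≈ 3.0526e-6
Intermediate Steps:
t = 3 (t = 2 - 1*(-1) = 2 + 1 = 3)
C(x, D) = 18 + 3*x (C(x, D) = 3*(6 + x) = 18 + 3*x)
b(A) = 2*A*(380 + A) (b(A) = (380 + A)*(2*A) = 2*A*(380 + A))
1/(b(C(-26, -25)) + 365991) = 1/(2*(18 + 3*(-26))*(380 + (18 + 3*(-26))) + 365991) = 1/(2*(18 - 78)*(380 + (18 - 78)) + 365991) = 1/(2*(-60)*(380 - 60) + 365991) = 1/(2*(-60)*320 + 365991) = 1/(-38400 + 365991) = 1/327591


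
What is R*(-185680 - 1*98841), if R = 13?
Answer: -3698773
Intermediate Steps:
R*(-185680 - 1*98841) = 13*(-185680 - 1*98841) = 13*(-185680 - 98841) = 13*(-284521) = -3698773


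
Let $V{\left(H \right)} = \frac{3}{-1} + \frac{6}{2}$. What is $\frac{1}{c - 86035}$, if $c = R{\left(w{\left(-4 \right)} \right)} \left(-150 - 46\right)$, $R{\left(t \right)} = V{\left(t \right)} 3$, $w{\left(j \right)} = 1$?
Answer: $- \frac{1}{86035} \approx -1.1623 \cdot 10^{-5}$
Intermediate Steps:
$V{\left(H \right)} = 0$ ($V{\left(H \right)} = 3 \left(-1\right) + 6 \cdot \frac{1}{2} = -3 + 3 = 0$)
$R{\left(t \right)} = 0$ ($R{\left(t \right)} = 0 \cdot 3 = 0$)
$c = 0$ ($c = 0 \left(-150 - 46\right) = 0 \left(-196\right) = 0$)
$\frac{1}{c - 86035} = \frac{1}{0 - 86035} = \frac{1}{-86035} = - \frac{1}{86035}$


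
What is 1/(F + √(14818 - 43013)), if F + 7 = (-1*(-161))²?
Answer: 25914/671563591 - I*√28195/671563591 ≈ 3.8588e-5 - 2.5003e-7*I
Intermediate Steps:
F = 25914 (F = -7 + (-1*(-161))² = -7 + 161² = -7 + 25921 = 25914)
1/(F + √(14818 - 43013)) = 1/(25914 + √(14818 - 43013)) = 1/(25914 + √(-28195)) = 1/(25914 + I*√28195)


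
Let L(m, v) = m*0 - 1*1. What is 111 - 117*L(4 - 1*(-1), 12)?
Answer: 228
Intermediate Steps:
L(m, v) = -1 (L(m, v) = 0 - 1 = -1)
111 - 117*L(4 - 1*(-1), 12) = 111 - 117*(-1) = 111 + 117 = 228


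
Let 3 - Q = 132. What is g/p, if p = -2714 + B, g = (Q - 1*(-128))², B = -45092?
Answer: -1/47806 ≈ -2.0918e-5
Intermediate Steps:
Q = -129 (Q = 3 - 1*132 = 3 - 132 = -129)
g = 1 (g = (-129 - 1*(-128))² = (-129 + 128)² = (-1)² = 1)
p = -47806 (p = -2714 - 45092 = -47806)
g/p = 1/(-47806) = 1*(-1/47806) = -1/47806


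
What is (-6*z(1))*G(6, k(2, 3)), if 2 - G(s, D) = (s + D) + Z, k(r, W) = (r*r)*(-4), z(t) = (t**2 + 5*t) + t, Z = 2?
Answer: -420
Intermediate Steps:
z(t) = t**2 + 6*t
k(r, W) = -4*r**2 (k(r, W) = r**2*(-4) = -4*r**2)
G(s, D) = -D - s (G(s, D) = 2 - ((s + D) + 2) = 2 - ((D + s) + 2) = 2 - (2 + D + s) = 2 + (-2 - D - s) = -D - s)
(-6*z(1))*G(6, k(2, 3)) = (-6*(6 + 1))*(-(-4)*2**2 - 1*6) = (-6*7)*(-(-4)*4 - 6) = (-6*7)*(-1*(-16) - 6) = -42*(16 - 6) = -42*10 = -420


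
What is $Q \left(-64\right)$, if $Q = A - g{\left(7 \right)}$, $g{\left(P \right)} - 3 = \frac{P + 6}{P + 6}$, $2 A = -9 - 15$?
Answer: $1024$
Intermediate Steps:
$A = -12$ ($A = \frac{-9 - 15}{2} = \frac{1}{2} \left(-24\right) = -12$)
$g{\left(P \right)} = 4$ ($g{\left(P \right)} = 3 + \frac{P + 6}{P + 6} = 3 + \frac{6 + P}{6 + P} = 3 + 1 = 4$)
$Q = -16$ ($Q = -12 - 4 = -16$)
$Q \left(-64\right) = \left(-16\right) \left(-64\right) = 1024$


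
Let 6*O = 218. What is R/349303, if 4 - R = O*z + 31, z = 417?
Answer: -15178/349303 ≈ -0.043452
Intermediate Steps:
O = 109/3 (O = (1/6)*218 = 109/3 ≈ 36.333)
R = -15178 (R = 4 - ((109/3)*417 + 31) = 4 - (15151 + 31) = 4 - 1*15182 = 4 - 15182 = -15178)
R/349303 = -15178/349303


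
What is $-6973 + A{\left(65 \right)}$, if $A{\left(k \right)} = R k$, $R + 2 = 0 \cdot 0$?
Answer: $-7103$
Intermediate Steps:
$R = -2$ ($R = -2 + 0 \cdot 0 = -2 + 0 = -2$)
$A{\left(k \right)} = - 2 k$
$-6973 + A{\left(65 \right)} = -6973 - 130 = -7103$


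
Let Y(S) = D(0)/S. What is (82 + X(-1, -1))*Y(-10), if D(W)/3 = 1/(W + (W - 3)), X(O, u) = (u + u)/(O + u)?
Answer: 83/10 ≈ 8.3000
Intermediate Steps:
X(O, u) = 2*u/(O + u) (X(O, u) = (2*u)/(O + u) = 2*u/(O + u))
D(W) = 3/(-3 + 2*W) (D(W) = 3/(W + (W - 3)) = 3/(W + (-3 + W)) = 3/(-3 + 2*W))
Y(S) = -1/S (Y(S) = (3/(-3 + 2*0))/S = (3/(-3 + 0))/S = (3/(-3))/S = (3*(-1/3))/S = -1/S)
(82 + X(-1, -1))*Y(-10) = (82 + 2*(-1)/(-1 - 1))*(-1/(-10)) = (82 + 2*(-1)/(-2))*(-1*(-1/10)) = (82 + 2*(-1)*(-1/2))*(1/10) = (82 + 1)*(1/10) = 83*(1/10) = 83/10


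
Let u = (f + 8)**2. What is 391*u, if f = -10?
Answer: 1564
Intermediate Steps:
u = 4 (u = (-10 + 8)**2 = (-2)**2 = 4)
391*u = 391*4 = 1564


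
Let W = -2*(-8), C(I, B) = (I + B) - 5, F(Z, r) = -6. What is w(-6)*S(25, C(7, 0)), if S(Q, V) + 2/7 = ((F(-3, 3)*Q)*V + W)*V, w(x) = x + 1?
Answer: 19890/7 ≈ 2841.4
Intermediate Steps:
C(I, B) = -5 + B + I (C(I, B) = (B + I) - 5 = -5 + B + I)
W = 16
w(x) = 1 + x
S(Q, V) = -2/7 + V*(16 - 6*Q*V) (S(Q, V) = -2/7 + ((-6*Q)*V + 16)*V = -2/7 + (-6*Q*V + 16)*V = -2/7 + (16 - 6*Q*V)*V = -2/7 + V*(16 - 6*Q*V))
w(-6)*S(25, C(7, 0)) = (1 - 6)*(-2/7 + 16*(-5 + 0 + 7) - 6*25*(-5 + 0 + 7)**2) = -5*(-2/7 + 16*2 - 6*25*2**2) = -5*(-2/7 + 32 - 6*25*4) = -5*(-2/7 + 32 - 600) = -5*(-3978/7) = 19890/7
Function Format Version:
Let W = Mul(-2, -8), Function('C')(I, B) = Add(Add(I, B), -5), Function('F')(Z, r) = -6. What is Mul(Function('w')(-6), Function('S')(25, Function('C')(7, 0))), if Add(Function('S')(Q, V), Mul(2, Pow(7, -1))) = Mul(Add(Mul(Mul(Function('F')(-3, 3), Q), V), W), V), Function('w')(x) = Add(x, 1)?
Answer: Rational(19890, 7) ≈ 2841.4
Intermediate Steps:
Function('C')(I, B) = Add(-5, B, I) (Function('C')(I, B) = Add(Add(B, I), -5) = Add(-5, B, I))
W = 16
Function('w')(x) = Add(1, x)
Function('S')(Q, V) = Add(Rational(-2, 7), Mul(V, Add(16, Mul(-6, Q, V)))) (Function('S')(Q, V) = Add(Rational(-2, 7), Mul(Add(Mul(Mul(-6, Q), V), 16), V)) = Add(Rational(-2, 7), Mul(Add(Mul(-6, Q, V), 16), V)) = Add(Rational(-2, 7), Mul(Add(16, Mul(-6, Q, V)), V)) = Add(Rational(-2, 7), Mul(V, Add(16, Mul(-6, Q, V)))))
Mul(Function('w')(-6), Function('S')(25, Function('C')(7, 0))) = Mul(Add(1, -6), Add(Rational(-2, 7), Mul(16, Add(-5, 0, 7)), Mul(-6, 25, Pow(Add(-5, 0, 7), 2)))) = Mul(-5, Add(Rational(-2, 7), Mul(16, 2), Mul(-6, 25, Pow(2, 2)))) = Mul(-5, Add(Rational(-2, 7), 32, Mul(-6, 25, 4))) = Mul(-5, Add(Rational(-2, 7), 32, -600)) = Mul(-5, Rational(-3978, 7)) = Rational(19890, 7)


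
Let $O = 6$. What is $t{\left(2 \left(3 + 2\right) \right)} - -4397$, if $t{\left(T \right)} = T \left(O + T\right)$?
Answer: $4557$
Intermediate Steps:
$t{\left(T \right)} = T \left(6 + T\right)$
$t{\left(2 \left(3 + 2\right) \right)} - -4397 = 2 \left(3 + 2\right) \left(6 + 2 \left(3 + 2\right)\right) - -4397 = 2 \cdot 5 \left(6 + 2 \cdot 5\right) + 4397 = 10 \left(6 + 10\right) + 4397 = 10 \cdot 16 + 4397 = 160 + 4397 = 4557$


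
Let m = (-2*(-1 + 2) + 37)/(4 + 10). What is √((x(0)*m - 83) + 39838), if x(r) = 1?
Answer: 3*√17670/2 ≈ 199.39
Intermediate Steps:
m = 5/2 (m = (-2*1 + 37)/14 = (-2 + 37)*(1/14) = 35*(1/14) = 5/2 ≈ 2.5000)
√((x(0)*m - 83) + 39838) = √((1*(5/2) - 83) + 39838) = √((5/2 - 83) + 39838) = √(-161/2 + 39838) = √(79515/2) = 3*√17670/2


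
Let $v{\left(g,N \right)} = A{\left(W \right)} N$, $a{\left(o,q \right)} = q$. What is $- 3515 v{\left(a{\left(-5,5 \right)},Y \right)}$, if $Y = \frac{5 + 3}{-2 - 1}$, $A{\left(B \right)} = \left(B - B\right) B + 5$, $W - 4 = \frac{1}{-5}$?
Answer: $\frac{140600}{3} \approx 46867.0$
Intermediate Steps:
$W = \frac{19}{5}$ ($W = 4 + \frac{1}{-5} = 4 - \frac{1}{5} = \frac{19}{5} \approx 3.8$)
$A{\left(B \right)} = 5$ ($A{\left(B \right)} = 0 B + 5 = 0 + 5 = 5$)
$Y = - \frac{8}{3}$ ($Y = \frac{8}{-3} = 8 \left(- \frac{1}{3}\right) = - \frac{8}{3} \approx -2.6667$)
$v{\left(g,N \right)} = 5 N$
$- 3515 v{\left(a{\left(-5,5 \right)},Y \right)} = - 3515 \cdot 5 \left(- \frac{8}{3}\right) = \left(-3515\right) \left(- \frac{40}{3}\right) = \frac{140600}{3}$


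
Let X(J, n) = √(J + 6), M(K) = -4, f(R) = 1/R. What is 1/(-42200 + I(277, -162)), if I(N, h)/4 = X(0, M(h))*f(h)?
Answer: -11536425/486837134999 + 27*√6/1947348539996 ≈ -2.3697e-5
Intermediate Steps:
X(J, n) = √(6 + J)
I(N, h) = 4*√6/h (I(N, h) = 4*(√(6 + 0)/h) = 4*(√6/h) = 4*√6/h)
1/(-42200 + I(277, -162)) = 1/(-42200 + 4*√6/(-162)) = 1/(-42200 + 4*√6*(-1/162)) = 1/(-42200 - 2*√6/81)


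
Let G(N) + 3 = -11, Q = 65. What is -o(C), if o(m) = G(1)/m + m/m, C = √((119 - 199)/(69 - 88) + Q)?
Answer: -1 + 14*√24985/1315 ≈ 0.68284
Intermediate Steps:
C = √24985/19 (C = √((119 - 199)/(69 - 88) + 65) = √(-80/(-19) + 65) = √(-80*(-1/19) + 65) = √(80/19 + 65) = √(1315/19) = √24985/19 ≈ 8.3193)
G(N) = -14 (G(N) = -3 - 11 = -14)
o(m) = 1 - 14/m (o(m) = -14/m + m/m = -14/m + 1 = 1 - 14/m)
-o(C) = -(-14 + √24985/19)/(√24985/19) = -√24985/1315*(-14 + √24985/19) = -√24985*(-14 + √24985/19)/1315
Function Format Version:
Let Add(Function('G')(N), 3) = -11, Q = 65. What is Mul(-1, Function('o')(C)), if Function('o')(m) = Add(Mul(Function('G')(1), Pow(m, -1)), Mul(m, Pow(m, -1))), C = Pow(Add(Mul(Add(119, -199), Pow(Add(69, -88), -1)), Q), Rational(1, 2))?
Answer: Add(-1, Mul(Rational(14, 1315), Pow(24985, Rational(1, 2)))) ≈ 0.68284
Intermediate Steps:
C = Mul(Rational(1, 19), Pow(24985, Rational(1, 2))) (C = Pow(Add(Mul(Add(119, -199), Pow(Add(69, -88), -1)), 65), Rational(1, 2)) = Pow(Add(Mul(-80, Pow(-19, -1)), 65), Rational(1, 2)) = Pow(Add(Mul(-80, Rational(-1, 19)), 65), Rational(1, 2)) = Pow(Add(Rational(80, 19), 65), Rational(1, 2)) = Pow(Rational(1315, 19), Rational(1, 2)) = Mul(Rational(1, 19), Pow(24985, Rational(1, 2))) ≈ 8.3193)
Function('G')(N) = -14 (Function('G')(N) = Add(-3, -11) = -14)
Function('o')(m) = Add(1, Mul(-14, Pow(m, -1))) (Function('o')(m) = Add(Mul(-14, Pow(m, -1)), Mul(m, Pow(m, -1))) = Add(Mul(-14, Pow(m, -1)), 1) = Add(1, Mul(-14, Pow(m, -1))))
Mul(-1, Function('o')(C)) = Mul(-1, Mul(Pow(Mul(Rational(1, 19), Pow(24985, Rational(1, 2))), -1), Add(-14, Mul(Rational(1, 19), Pow(24985, Rational(1, 2)))))) = Mul(-1, Mul(Mul(Rational(1, 1315), Pow(24985, Rational(1, 2))), Add(-14, Mul(Rational(1, 19), Pow(24985, Rational(1, 2)))))) = Mul(-1, Mul(Rational(1, 1315), Pow(24985, Rational(1, 2)), Add(-14, Mul(Rational(1, 19), Pow(24985, Rational(1, 2)))))) = Mul(Rational(-1, 1315), Pow(24985, Rational(1, 2)), Add(-14, Mul(Rational(1, 19), Pow(24985, Rational(1, 2)))))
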